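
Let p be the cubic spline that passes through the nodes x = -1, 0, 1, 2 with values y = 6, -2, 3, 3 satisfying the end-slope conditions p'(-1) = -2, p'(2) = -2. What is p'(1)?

With σ_i denoting the second derivative at x_i, h_i = 1, 1, 1, and Δ_i = (y_(i+1) − y_i)/h_i = -8, 5, 0:
  1·σ_0 + 4·σ_1 + 1·σ_2 = 6(Δ_1 - Δ_0) = 78
  1·σ_1 + 4·σ_2 + 1·σ_3 = 6(Δ_2 - Δ_1) = -30
Clamped end conditions give two more equations: 2h_0·σ_0 + h_0·σ_1 = 6(Δ_0 - p'(-1)) = -36 and h_2·σ_2 + 2h_2·σ_3 = 6(p'(2) - Δ_2) = -12.
Forward elimination and back-substitution give σ_0 = -34, σ_1 = 32, σ_2 = -16, σ_3 = 2.
On [1, 2], p'(x) = b_2 + 2c_2·(x - 1) + 3d_2·(x - 1)² with b_2 = Δ_2 - h_2(2σ_2 + σ_3)/6 = 5, c_2 = σ_2/2 = -8, d_2 = (σ_3 - σ_2)/(6h_2) = 3. So p'(1) = 5.

5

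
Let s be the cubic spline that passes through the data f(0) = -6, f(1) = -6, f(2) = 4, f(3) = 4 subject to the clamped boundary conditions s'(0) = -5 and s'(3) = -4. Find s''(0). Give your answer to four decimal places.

Let M_i = s''(x_i). Step sizes h_i = 1, 1, 1; slopes of the chords Δ_i = (y_(i+1) - y_i)/h_i = 0, 10, 0.
  1·M_0 + 4·M_1 + 1·M_2 = 6(Δ_1 - Δ_0) = 60
  1·M_1 + 4·M_2 + 1·M_3 = 6(Δ_2 - Δ_1) = -60
Clamped end conditions give two more equations: 2h_0·M_0 + h_0·M_1 = 6(Δ_0 - s'(0)) = 30 and h_2·M_2 + 2h_2·M_3 = 6(s'(3) - Δ_2) = -24.
Solving the tridiagonal system: M_0 = 88/15, M_1 = 274/15, M_2 = -284/15, M_3 = -38/15.

5.8667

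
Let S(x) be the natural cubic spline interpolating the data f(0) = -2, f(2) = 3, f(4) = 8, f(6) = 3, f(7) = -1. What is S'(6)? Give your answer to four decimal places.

-3.9390

With M_i denoting the second derivative at x_i, h_i = 2, 2, 2, 1, and Δ_i = (y_(i+1) − y_i)/h_i = 5/2, 5/2, -5/2, -4:
  2·M_0 + 8·M_1 + 2·M_2 = 6(Δ_1 - Δ_0) = 0
  2·M_1 + 8·M_2 + 2·M_3 = 6(Δ_2 - Δ_1) = -30
  2·M_2 + 6·M_3 + 1·M_4 = 6(Δ_3 - Δ_2) = -9
Natural end conditions: M_0 = M_4 = 0.
Solving: M_0 = 0, M_1 = 81/82, M_2 = -162/41, M_3 = -15/82, M_4 = 0.
On [6, 7], S'(x) = b_3 + 2c_3·(x - 6) + 3d_3·(x - 6)² with b_3 = Δ_3 - h_3(2M_3 + M_4)/6 = -323/82, c_3 = M_3/2 = -15/164, d_3 = (M_4 - M_3)/(6h_3) = 5/164. So S'(6) = -323/82.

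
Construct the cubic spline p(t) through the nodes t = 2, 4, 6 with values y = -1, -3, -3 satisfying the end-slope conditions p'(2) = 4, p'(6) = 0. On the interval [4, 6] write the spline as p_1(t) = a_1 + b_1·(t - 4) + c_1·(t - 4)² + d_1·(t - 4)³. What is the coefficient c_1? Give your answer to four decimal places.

Let σ_i = p''(x_i). Step sizes h_i = 2, 2; slopes of the chords Δ_i = (y_(i+1) - y_i)/h_i = -1, 0.
  2·σ_0 + 8·σ_1 + 2·σ_2 = 6(Δ_1 - Δ_0) = 6
Clamped end conditions give two more equations: 2h_0·σ_0 + h_0·σ_1 = 6(Δ_0 - p'(2)) = -30 and h_1·σ_1 + 2h_1·σ_2 = 6(p'(6) - Δ_1) = 0.
Solving the tridiagonal system: σ_0 = -37/4, σ_1 = 7/2, σ_2 = -7/4.
On [4, 6], with p_1(t) = a_1 + b_1·(t - 4) + c_1·(t - 4)² + d_1·(t - 4)³: c_1 = σ_1/2 = 7/4, d_1 = (σ_2 - σ_1)/(6h_1) = -7/16, b_1 = Δ_1 - h_1(2σ_1 + σ_2)/6 = -7/4.

1.7500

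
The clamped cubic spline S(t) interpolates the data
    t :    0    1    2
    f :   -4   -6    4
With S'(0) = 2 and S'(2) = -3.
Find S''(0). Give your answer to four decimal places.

With m_i denoting the second derivative at x_i, h_i = 1, 1, and Δ_i = (y_(i+1) − y_i)/h_i = -2, 10:
  1·m_0 + 4·m_1 + 1·m_2 = 6(Δ_1 - Δ_0) = 72
Clamped end conditions give two more equations: 2h_0·m_0 + h_0·m_1 = 6(Δ_0 - S'(0)) = -24 and h_1·m_1 + 2h_1·m_2 = 6(S'(2) - Δ_1) = -78.
Solving: m_0 = -65/2, m_1 = 41, m_2 = -119/2.

-32.5000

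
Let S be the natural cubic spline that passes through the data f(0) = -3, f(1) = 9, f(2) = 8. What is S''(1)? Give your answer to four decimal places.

-19.5000

Let m_i = S''(x_i). Step sizes h_i = 1, 1; slopes of the chords Δ_i = (y_(i+1) - y_i)/h_i = 12, -1.
  1·m_0 + 4·m_1 + 1·m_2 = 6(Δ_1 - Δ_0) = -78
Natural end conditions: m_0 = m_2 = 0.
Solving the tridiagonal system: m_0 = 0, m_1 = -39/2, m_2 = 0.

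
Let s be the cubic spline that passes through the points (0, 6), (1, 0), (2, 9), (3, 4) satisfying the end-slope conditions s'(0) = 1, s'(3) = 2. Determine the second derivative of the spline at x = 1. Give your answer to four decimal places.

43.8667

Put M_i = s'' at the i-th knot. Here h = (1, 1, 1) and Δ = (-6, 9, -5), so the interior equations h_(i-1)·M_(i-1) + 2(h_(i-1)+h_i)·M_i + h_i·M_(i+1) = 6(Δ_i − Δ_(i-1)) read
  1·M_0 + 4·M_1 + 1·M_2 = 6(Δ_1 - Δ_0) = 90
  1·M_1 + 4·M_2 + 1·M_3 = 6(Δ_2 - Δ_1) = -84
Clamped end conditions give two more equations: 2h_0·M_0 + h_0·M_1 = 6(Δ_0 - s'(0)) = -42 and h_2·M_2 + 2h_2·M_3 = 6(s'(3) - Δ_2) = 42.
Solving the tridiagonal system: M_0 = -644/15, M_1 = 658/15, M_2 = -638/15, M_3 = 634/15.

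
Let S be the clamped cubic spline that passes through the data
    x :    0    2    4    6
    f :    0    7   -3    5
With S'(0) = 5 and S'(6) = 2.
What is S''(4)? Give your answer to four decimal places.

11.4000

Write M_i for S''(x_i). With h_i = 2, 2, 2 and divided differences Δ_i = 7/2, -5, 4, the continuity of S' gives the tridiagonal system
  2·M_0 + 8·M_1 + 2·M_2 = 6(Δ_1 - Δ_0) = -51
  2·M_1 + 8·M_2 + 2·M_3 = 6(Δ_2 - Δ_1) = 54
Clamped end conditions give two more equations: 2h_0·M_0 + h_0·M_1 = 6(Δ_0 - S'(0)) = -9 and h_2·M_2 + 2h_2·M_3 = 6(S'(6) - Δ_2) = -12.
Hence M_0 = 27/10, M_1 = -99/10, M_2 = 57/5, M_3 = -87/10.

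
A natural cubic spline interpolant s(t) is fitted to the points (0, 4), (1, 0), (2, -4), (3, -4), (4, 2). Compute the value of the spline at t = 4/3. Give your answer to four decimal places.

-1.4788

Put σ_i = s'' at the i-th knot. Here h = (1, 1, 1, 1) and Δ = (-4, -4, 0, 6), so the interior equations h_(i-1)·σ_(i-1) + 2(h_(i-1)+h_i)·σ_i + h_i·σ_(i+1) = 6(Δ_i − Δ_(i-1)) read
  1·σ_0 + 4·σ_1 + 1·σ_2 = 6(Δ_1 - Δ_0) = 0
  1·σ_1 + 4·σ_2 + 1·σ_3 = 6(Δ_2 - Δ_1) = 24
  1·σ_2 + 4·σ_3 + 1·σ_4 = 6(Δ_3 - Δ_2) = 36
Natural end conditions: σ_0 = σ_4 = 0.
Solving the tridiagonal system: σ_0 = 0, σ_1 = -15/14, σ_2 = 30/7, σ_3 = 111/14, σ_4 = 0.
On [1, 2], s(t) = 0 - 61/14·(t - 1) - 15/28·(t - 1)² + 25/28·(t - 1)³.
With (t - 1) = 1/3: s(4/3) = -559/378.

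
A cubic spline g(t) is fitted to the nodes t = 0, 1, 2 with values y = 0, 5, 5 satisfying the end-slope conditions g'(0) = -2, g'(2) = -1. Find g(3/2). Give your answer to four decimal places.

Let M_i = g''(x_i). Step sizes h_i = 1, 1; slopes of the chords Δ_i = (y_(i+1) - y_i)/h_i = 5, 0.
  1·M_0 + 4·M_1 + 1·M_2 = 6(Δ_1 - Δ_0) = -30
Clamped end conditions give two more equations: 2h_0·M_0 + h_0·M_1 = 6(Δ_0 - g'(0)) = 42 and h_1·M_1 + 2h_1·M_2 = 6(g'(2) - Δ_1) = -6.
Hence M_0 = 29, M_1 = -16, M_2 = 5.
On [1, 2], g(t) = 5 + 9/2·(t - 1) - 8·(t - 1)² + 7/2·(t - 1)³.
With (t - 1) = 1/2: g(3/2) = 91/16.

5.6875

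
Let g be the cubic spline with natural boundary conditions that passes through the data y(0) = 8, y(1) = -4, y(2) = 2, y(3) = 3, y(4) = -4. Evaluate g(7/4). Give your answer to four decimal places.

0.0229

With M_i denoting the second derivative at x_i, h_i = 1, 1, 1, 1, and Δ_i = (y_(i+1) − y_i)/h_i = -12, 6, 1, -7:
  1·M_0 + 4·M_1 + 1·M_2 = 6(Δ_1 - Δ_0) = 108
  1·M_1 + 4·M_2 + 1·M_3 = 6(Δ_2 - Δ_1) = -30
  1·M_2 + 4·M_3 + 1·M_4 = 6(Δ_3 - Δ_2) = -48
Natural end conditions: M_0 = M_4 = 0.
Solving: M_0 = 0, M_1 = 423/14, M_2 = -90/7, M_3 = -123/14, M_4 = 0.
On [1, 2], g(x) = -4 - 27/14·(x - 1) + 423/28·(x - 1)² - 201/28·(x - 1)³.
With (x - 1) = 3/4: g(7/4) = 41/1792.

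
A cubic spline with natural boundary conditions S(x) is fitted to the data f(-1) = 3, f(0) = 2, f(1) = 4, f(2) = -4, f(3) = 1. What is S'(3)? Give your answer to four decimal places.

Let m_i = S''(x_i). Step sizes h_i = 1, 1, 1, 1; slopes of the chords Δ_i = (y_(i+1) - y_i)/h_i = -1, 2, -8, 5.
  1·m_0 + 4·m_1 + 1·m_2 = 6(Δ_1 - Δ_0) = 18
  1·m_1 + 4·m_2 + 1·m_3 = 6(Δ_2 - Δ_1) = -60
  1·m_2 + 4·m_3 + 1·m_4 = 6(Δ_3 - Δ_2) = 78
Natural end conditions: m_0 = m_4 = 0.
Forward elimination and back-substitution give m_0 = 0, m_1 = 21/2, m_2 = -24, m_3 = 51/2, m_4 = 0.
On [2, 3], S'(x) = b_3 + 2c_3·(x - 2) + 3d_3·(x - 2)² with b_3 = Δ_3 - h_3(2m_3 + m_4)/6 = -7/2, c_3 = m_3/2 = 51/4, d_3 = (m_4 - m_3)/(6h_3) = -17/4. So S'(3) = 37/4.

9.2500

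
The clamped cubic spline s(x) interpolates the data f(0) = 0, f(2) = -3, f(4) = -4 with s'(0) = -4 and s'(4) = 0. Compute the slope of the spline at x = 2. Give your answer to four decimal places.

-0.5000

Let m_i = s''(x_i). Step sizes h_i = 2, 2; slopes of the chords Δ_i = (y_(i+1) - y_i)/h_i = -3/2, -1/2.
  2·m_0 + 8·m_1 + 2·m_2 = 6(Δ_1 - Δ_0) = 6
Clamped end conditions give two more equations: 2h_0·m_0 + h_0·m_1 = 6(Δ_0 - s'(0)) = 15 and h_1·m_1 + 2h_1·m_2 = 6(s'(4) - Δ_1) = 3.
Hence m_0 = 4, m_1 = -1/2, m_2 = 1.
On [2, 4], s'(x) = b_1 + 2c_1·(x - 2) + 3d_1·(x - 2)² with b_1 = Δ_1 - h_1(2m_1 + m_2)/6 = -1/2, c_1 = m_1/2 = -1/4, d_1 = (m_2 - m_1)/(6h_1) = 1/8. So s'(2) = -1/2.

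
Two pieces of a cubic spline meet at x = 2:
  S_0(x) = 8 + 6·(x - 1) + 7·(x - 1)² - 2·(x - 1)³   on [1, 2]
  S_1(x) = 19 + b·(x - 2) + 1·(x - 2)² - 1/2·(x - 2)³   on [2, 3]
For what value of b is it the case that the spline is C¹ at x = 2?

14

S_0'(x) = 6 + 14·(x - 1) - 6·(x - 1)², so S_0'(2) = 14. On the right, S_1'(2) = b, so b = 14.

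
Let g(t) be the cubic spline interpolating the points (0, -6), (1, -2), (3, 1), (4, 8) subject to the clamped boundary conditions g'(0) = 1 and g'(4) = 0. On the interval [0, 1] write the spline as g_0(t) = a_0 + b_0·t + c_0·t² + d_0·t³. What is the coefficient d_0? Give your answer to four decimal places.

Let M_i = g''(x_i). Step sizes h_i = 1, 2, 1; slopes of the chords Δ_i = (y_(i+1) - y_i)/h_i = 4, 3/2, 7.
  1·M_0 + 6·M_1 + 2·M_2 = 6(Δ_1 - Δ_0) = -15
  2·M_1 + 6·M_2 + 1·M_3 = 6(Δ_2 - Δ_1) = 33
Clamped end conditions give two more equations: 2h_0·M_0 + h_0·M_1 = 6(Δ_0 - g'(0)) = 18 and h_2·M_2 + 2h_2·M_3 = 6(g'(4) - Δ_2) = -42.
Forward elimination and back-substitution give M_0 = 95/7, M_1 = -64/7, M_2 = 92/7, M_3 = -193/7.
On [0, 1], with g_0(t) = a_0 + b_0·t + c_0·t² + d_0·t³: c_0 = M_0/2 = 95/14, d_0 = (M_1 - M_0)/(6h_0) = -53/14, b_0 = Δ_0 - h_0(2M_0 + M_1)/6 = 1.

-3.7857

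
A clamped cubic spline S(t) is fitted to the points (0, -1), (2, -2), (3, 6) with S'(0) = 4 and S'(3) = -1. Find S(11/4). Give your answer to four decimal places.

Let m_i = S''(x_i). Step sizes h_i = 2, 1; slopes of the chords Δ_i = (y_(i+1) - y_i)/h_i = -1/2, 8.
  2·m_0 + 6·m_1 + 1·m_2 = 6(Δ_1 - Δ_0) = 51
Clamped end conditions give two more equations: 2h_0·m_0 + h_0·m_1 = 6(Δ_0 - S'(0)) = -27 and h_1·m_1 + 2h_1·m_2 = 6(S'(3) - Δ_1) = -54.
Solving: m_0 = -203/12, m_1 = 61/3, m_2 = -223/6.
On [2, 3], S(t) = -2 + 89/12·(t - 2) + 61/6·(t - 2)² - 115/12·(t - 2)³.
With (t - 2) = 3/4: S(11/4) = 1341/256.

5.2383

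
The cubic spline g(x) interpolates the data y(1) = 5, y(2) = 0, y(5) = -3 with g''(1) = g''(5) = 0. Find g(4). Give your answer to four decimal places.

With m_i denoting the second derivative at x_i, h_i = 1, 3, and Δ_i = (y_(i+1) − y_i)/h_i = -5, -1:
  1·m_0 + 8·m_1 + 3·m_2 = 6(Δ_1 - Δ_0) = 24
Natural end conditions: m_0 = m_2 = 0.
Hence m_0 = 0, m_1 = 3, m_2 = 0.
On [2, 5], g(x) = 0 - 4·(x - 2) + 3/2·(x - 2)² - 1/6·(x - 2)³.
With (x - 2) = 2: g(4) = -10/3.

-3.3333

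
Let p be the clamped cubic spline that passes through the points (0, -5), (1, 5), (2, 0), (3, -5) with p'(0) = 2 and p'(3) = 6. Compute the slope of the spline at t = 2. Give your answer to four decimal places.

Write M_i for p''(x_i). With h_i = 1, 1, 1 and divided differences Δ_i = 10, -5, -5, the continuity of p' gives the tridiagonal system
  1·M_0 + 4·M_1 + 1·M_2 = 6(Δ_1 - Δ_0) = -90
  1·M_1 + 4·M_2 + 1·M_3 = 6(Δ_2 - Δ_1) = 0
Clamped end conditions give two more equations: 2h_0·M_0 + h_0·M_1 = 6(Δ_0 - p'(0)) = 48 and h_2·M_2 + 2h_2·M_3 = 6(p'(3) - Δ_2) = 66.
Hence M_0 = 604/15, M_1 = -488/15, M_2 = -2/15, M_3 = 496/15.
On [2, 3], p'(t) = b_2 + 2c_2·(t - 2) + 3d_2·(t - 2)² with b_2 = Δ_2 - h_2(2M_2 + M_3)/6 = -157/15, c_2 = M_2/2 = -1/15, d_2 = (M_3 - M_2)/(6h_2) = 83/15. So p'(2) = -157/15.

-10.4667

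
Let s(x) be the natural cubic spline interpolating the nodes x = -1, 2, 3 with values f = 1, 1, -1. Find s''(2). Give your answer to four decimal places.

Let m_i = s''(x_i). Step sizes h_i = 3, 1; slopes of the chords Δ_i = (y_(i+1) - y_i)/h_i = 0, -2.
  3·m_0 + 8·m_1 + 1·m_2 = 6(Δ_1 - Δ_0) = -12
Natural end conditions: m_0 = m_2 = 0.
Solving: m_0 = 0, m_1 = -3/2, m_2 = 0.

-1.5000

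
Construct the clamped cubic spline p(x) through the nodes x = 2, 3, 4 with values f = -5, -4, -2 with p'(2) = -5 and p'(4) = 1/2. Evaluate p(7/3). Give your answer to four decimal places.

Write m_i for p''(x_i). With h_i = 1, 1 and divided differences Δ_i = 1, 2, the continuity of p' gives the tridiagonal system
  1·m_0 + 4·m_1 + 1·m_2 = 6(Δ_1 - Δ_0) = 6
Clamped end conditions give two more equations: 2h_0·m_0 + h_0·m_1 = 6(Δ_0 - p'(2)) = 36 and h_1·m_1 + 2h_1·m_2 = 6(p'(4) - Δ_1) = -9.
Hence m_0 = 77/4, m_1 = -5/2, m_2 = -13/4.
On [2, 3], p(x) = -5 - 5·(x - 2) + 77/8·(x - 2)² - 29/8·(x - 2)³.
With (x - 2) = 1/3: p(7/3) = -619/108.

-5.7315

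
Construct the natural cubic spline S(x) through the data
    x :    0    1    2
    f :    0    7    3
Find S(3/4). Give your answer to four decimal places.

6.1523

With M_i denoting the second derivative at x_i, h_i = 1, 1, and Δ_i = (y_(i+1) − y_i)/h_i = 7, -4:
  1·M_0 + 4·M_1 + 1·M_2 = 6(Δ_1 - Δ_0) = -66
Natural end conditions: M_0 = M_2 = 0.
Hence M_0 = 0, M_1 = -33/2, M_2 = 0.
On [0, 1], S(x) = 0 + 39/4·x + 0·x² - 11/4·x³.
With x = 3/4: S(3/4) = 1575/256.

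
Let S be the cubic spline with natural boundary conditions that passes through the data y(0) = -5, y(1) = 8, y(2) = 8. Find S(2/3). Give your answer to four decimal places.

4.8704

Let M_i = S''(x_i). Step sizes h_i = 1, 1; slopes of the chords Δ_i = (y_(i+1) - y_i)/h_i = 13, 0.
  1·M_0 + 4·M_1 + 1·M_2 = 6(Δ_1 - Δ_0) = -78
Natural end conditions: M_0 = M_2 = 0.
Solving the tridiagonal system: M_0 = 0, M_1 = -39/2, M_2 = 0.
On [0, 1], S(x) = -5 + 65/4·x + 0·x² - 13/4·x³.
With x = 2/3: S(2/3) = 263/54.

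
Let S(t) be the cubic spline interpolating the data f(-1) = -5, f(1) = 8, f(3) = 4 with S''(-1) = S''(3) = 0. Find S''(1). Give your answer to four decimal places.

-6.3750

With M_i denoting the second derivative at x_i, h_i = 2, 2, and Δ_i = (y_(i+1) − y_i)/h_i = 13/2, -2:
  2·M_0 + 8·M_1 + 2·M_2 = 6(Δ_1 - Δ_0) = -51
Natural end conditions: M_0 = M_2 = 0.
Forward elimination and back-substitution give M_0 = 0, M_1 = -51/8, M_2 = 0.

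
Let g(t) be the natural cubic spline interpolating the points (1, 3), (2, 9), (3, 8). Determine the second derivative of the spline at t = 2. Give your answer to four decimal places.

With M_i denoting the second derivative at x_i, h_i = 1, 1, and Δ_i = (y_(i+1) − y_i)/h_i = 6, -1:
  1·M_0 + 4·M_1 + 1·M_2 = 6(Δ_1 - Δ_0) = -42
Natural end conditions: M_0 = M_2 = 0.
Forward elimination and back-substitution give M_0 = 0, M_1 = -21/2, M_2 = 0.

-10.5000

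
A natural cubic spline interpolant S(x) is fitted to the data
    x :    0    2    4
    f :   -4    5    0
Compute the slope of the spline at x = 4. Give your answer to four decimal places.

Write m_i for S''(x_i). With h_i = 2, 2 and divided differences Δ_i = 9/2, -5/2, the continuity of S' gives the tridiagonal system
  2·m_0 + 8·m_1 + 2·m_2 = 6(Δ_1 - Δ_0) = -42
Natural end conditions: m_0 = m_2 = 0.
Solving the tridiagonal system: m_0 = 0, m_1 = -21/4, m_2 = 0.
On [2, 4], S'(x) = b_1 + 2c_1·(x - 2) + 3d_1·(x - 2)² with b_1 = Δ_1 - h_1(2m_1 + m_2)/6 = 1, c_1 = m_1/2 = -21/8, d_1 = (m_2 - m_1)/(6h_1) = 7/16. So S'(4) = -17/4.

-4.2500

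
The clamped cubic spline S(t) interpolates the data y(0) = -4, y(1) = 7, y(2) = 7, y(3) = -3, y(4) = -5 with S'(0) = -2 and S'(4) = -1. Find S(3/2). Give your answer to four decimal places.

9.4330

Let M_i = S''(x_i). Step sizes h_i = 1, 1, 1, 1; slopes of the chords Δ_i = (y_(i+1) - y_i)/h_i = 11, 0, -10, -2.
  1·M_0 + 4·M_1 + 1·M_2 = 6(Δ_1 - Δ_0) = -66
  1·M_1 + 4·M_2 + 1·M_3 = 6(Δ_2 - Δ_1) = -60
  1·M_2 + 4·M_3 + 1·M_4 = 6(Δ_3 - Δ_2) = 48
Clamped end conditions give two more equations: 2h_0·M_0 + h_0·M_1 = 6(Δ_0 - S'(0)) = 78 and h_3·M_3 + 2h_3·M_4 = 6(S'(4) - Δ_3) = 6.
Hence M_0 = 731/14, M_1 = -185/7, M_2 = -25/2, M_3 = 115/7, M_4 = -73/14.
On [1, 2], S(t) = 7 + 305/28·(t - 1) - 185/14·(t - 1)² + 65/28·(t - 1)³.
With (t - 1) = 1/2: S(3/2) = 2113/224.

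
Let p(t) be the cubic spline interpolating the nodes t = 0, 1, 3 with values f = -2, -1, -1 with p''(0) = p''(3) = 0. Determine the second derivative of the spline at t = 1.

-1

With σ_i denoting the second derivative at x_i, h_i = 1, 2, and Δ_i = (y_(i+1) − y_i)/h_i = 1, 0:
  1·σ_0 + 6·σ_1 + 2·σ_2 = 6(Δ_1 - Δ_0) = -6
Natural end conditions: σ_0 = σ_2 = 0.
Solving the tridiagonal system: σ_0 = 0, σ_1 = -1, σ_2 = 0.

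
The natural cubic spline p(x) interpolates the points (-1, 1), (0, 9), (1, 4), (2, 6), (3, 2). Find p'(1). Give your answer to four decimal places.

Put M_i = p'' at the i-th knot. Here h = (1, 1, 1, 1) and Δ = (8, -5, 2, -4), so the interior equations h_(i-1)·M_(i-1) + 2(h_(i-1)+h_i)·M_i + h_i·M_(i+1) = 6(Δ_i − Δ_(i-1)) read
  1·M_0 + 4·M_1 + 1·M_2 = 6(Δ_1 - Δ_0) = -78
  1·M_1 + 4·M_2 + 1·M_3 = 6(Δ_2 - Δ_1) = 42
  1·M_2 + 4·M_3 + 1·M_4 = 6(Δ_3 - Δ_2) = -36
Natural end conditions: M_0 = M_4 = 0.
Forward elimination and back-substitution give M_0 = 0, M_1 = -687/28, M_2 = 141/7, M_3 = -393/28, M_4 = 0.
On [1, 2], p'(x) = b_2 + 2c_2·(x - 1) + 3d_2·(x - 1)² with b_2 = Δ_2 - h_2(2M_2 + M_3)/6 = -19/8, c_2 = M_2/2 = 141/14, d_2 = (M_3 - M_2)/(6h_2) = -319/56. So p'(1) = -19/8.

-2.3750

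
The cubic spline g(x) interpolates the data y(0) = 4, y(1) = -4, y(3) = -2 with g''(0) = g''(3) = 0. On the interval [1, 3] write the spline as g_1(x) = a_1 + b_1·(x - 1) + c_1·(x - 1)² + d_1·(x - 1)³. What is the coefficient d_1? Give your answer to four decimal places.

With m_i denoting the second derivative at x_i, h_i = 1, 2, and Δ_i = (y_(i+1) − y_i)/h_i = -8, 1:
  1·m_0 + 6·m_1 + 2·m_2 = 6(Δ_1 - Δ_0) = 54
Natural end conditions: m_0 = m_2 = 0.
Hence m_0 = 0, m_1 = 9, m_2 = 0.
On [1, 3], with g_1(x) = a_1 + b_1·(x - 1) + c_1·(x - 1)² + d_1·(x - 1)³: c_1 = m_1/2 = 9/2, d_1 = (m_2 - m_1)/(6h_1) = -3/4, b_1 = Δ_1 - h_1(2m_1 + m_2)/6 = -5.

-0.7500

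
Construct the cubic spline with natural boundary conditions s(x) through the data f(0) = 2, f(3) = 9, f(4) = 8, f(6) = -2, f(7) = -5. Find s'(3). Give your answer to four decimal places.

With σ_i denoting the second derivative at x_i, h_i = 3, 1, 2, 1, and Δ_i = (y_(i+1) − y_i)/h_i = 7/3, -1, -5, -3:
  3·σ_0 + 8·σ_1 + 1·σ_2 = 6(Δ_1 - Δ_0) = -20
  1·σ_1 + 6·σ_2 + 2·σ_3 = 6(Δ_2 - Δ_1) = -24
  2·σ_2 + 6·σ_3 + 1·σ_4 = 6(Δ_3 - Δ_2) = 12
Natural end conditions: σ_0 = σ_4 = 0.
Solving the tridiagonal system: σ_0 = 0, σ_1 = -236/125, σ_2 = -612/125, σ_3 = 454/125, σ_4 = 0.
On [3, 4], s'(x) = b_1 + 2c_1·(x - 3) + 3d_1·(x - 3)² with b_1 = Δ_1 - h_1(2σ_1 + σ_2)/6 = 167/375, c_1 = σ_1/2 = -118/125, d_1 = (σ_2 - σ_1)/(6h_1) = -188/375. So s'(3) = 167/375.

0.4453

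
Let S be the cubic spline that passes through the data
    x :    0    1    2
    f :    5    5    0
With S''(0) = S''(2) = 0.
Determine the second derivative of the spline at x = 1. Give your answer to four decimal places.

-7.5000

Put σ_i = S'' at the i-th knot. Here h = (1, 1) and Δ = (0, -5), so the interior equations h_(i-1)·σ_(i-1) + 2(h_(i-1)+h_i)·σ_i + h_i·σ_(i+1) = 6(Δ_i − Δ_(i-1)) read
  1·σ_0 + 4·σ_1 + 1·σ_2 = 6(Δ_1 - Δ_0) = -30
Natural end conditions: σ_0 = σ_2 = 0.
Hence σ_0 = 0, σ_1 = -15/2, σ_2 = 0.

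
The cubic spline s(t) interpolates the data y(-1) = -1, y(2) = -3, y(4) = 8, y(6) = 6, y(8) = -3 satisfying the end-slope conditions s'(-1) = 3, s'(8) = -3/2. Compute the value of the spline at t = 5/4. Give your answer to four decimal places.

-3.4441

Put m_i = s'' at the i-th knot. Here h = (3, 2, 2, 2) and Δ = (-2/3, 11/2, -1, -9/2), so the interior equations h_(i-1)·m_(i-1) + 2(h_(i-1)+h_i)·m_i + h_i·m_(i+1) = 6(Δ_i − Δ_(i-1)) read
  3·m_0 + 10·m_1 + 2·m_2 = 6(Δ_1 - Δ_0) = 37
  2·m_1 + 8·m_2 + 2·m_3 = 6(Δ_2 - Δ_1) = -39
  2·m_2 + 8·m_3 + 2·m_4 = 6(Δ_3 - Δ_2) = -21
Clamped end conditions give two more equations: 2h_0·m_0 + h_0·m_1 = 6(Δ_0 - s'(-1)) = -22 and h_3·m_3 + 2h_3·m_4 = 6(s'(8) - Δ_3) = 18.
Forward elimination and back-substitution give m_0 = -331/46, m_1 = 487/69, m_2 = -1655/276, m_3 = -355/138, m_4 = 1597/276.
On [-1, 2], s(t) = -1 + 3·(t + 1) - 331/92·(t + 1)² + 1967/2484·(t + 1)³.
With (t + 1) = 9/4: s(5/4) = -20279/5888.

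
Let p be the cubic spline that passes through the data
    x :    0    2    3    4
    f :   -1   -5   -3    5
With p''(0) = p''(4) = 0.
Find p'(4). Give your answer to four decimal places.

With m_i denoting the second derivative at x_i, h_i = 2, 1, 1, and Δ_i = (y_(i+1) − y_i)/h_i = -2, 2, 8:
  2·m_0 + 6·m_1 + 1·m_2 = 6(Δ_1 - Δ_0) = 24
  1·m_1 + 4·m_2 + 1·m_3 = 6(Δ_2 - Δ_1) = 36
Natural end conditions: m_0 = m_3 = 0.
Solving the tridiagonal system: m_0 = 0, m_1 = 60/23, m_2 = 192/23, m_3 = 0.
On [3, 4], p'(x) = b_2 + 2c_2·(x - 3) + 3d_2·(x - 3)² with b_2 = Δ_2 - h_2(2m_2 + m_3)/6 = 120/23, c_2 = m_2/2 = 96/23, d_2 = (m_3 - m_2)/(6h_2) = -32/23. So p'(4) = 216/23.

9.3913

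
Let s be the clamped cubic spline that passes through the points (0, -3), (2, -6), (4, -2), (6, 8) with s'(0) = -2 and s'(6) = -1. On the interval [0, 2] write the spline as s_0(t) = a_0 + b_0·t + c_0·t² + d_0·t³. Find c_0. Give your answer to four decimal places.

0.0167

With m_i denoting the second derivative at x_i, h_i = 2, 2, 2, and Δ_i = (y_(i+1) − y_i)/h_i = -3/2, 2, 5:
  2·m_0 + 8·m_1 + 2·m_2 = 6(Δ_1 - Δ_0) = 21
  2·m_1 + 8·m_2 + 2·m_3 = 6(Δ_2 - Δ_1) = 18
Clamped end conditions give two more equations: 2h_0·m_0 + h_0·m_1 = 6(Δ_0 - s'(0)) = 3 and h_2·m_2 + 2h_2·m_3 = 6(s'(6) - Δ_2) = -36.
Solving the tridiagonal system: m_0 = 1/30, m_1 = 43/30, m_2 = 71/15, m_3 = -341/30.
On [0, 2], with s_0(t) = a_0 + b_0·t + c_0·t² + d_0·t³: c_0 = m_0/2 = 1/60, d_0 = (m_1 - m_0)/(6h_0) = 7/60, b_0 = Δ_0 - h_0(2m_0 + m_1)/6 = -2.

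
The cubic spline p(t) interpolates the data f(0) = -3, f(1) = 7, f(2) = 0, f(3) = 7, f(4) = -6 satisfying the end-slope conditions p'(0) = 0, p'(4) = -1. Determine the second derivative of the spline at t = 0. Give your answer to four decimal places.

Write m_i for p''(x_i). With h_i = 1, 1, 1, 1 and divided differences Δ_i = 10, -7, 7, -13, the continuity of p' gives the tridiagonal system
  1·m_0 + 4·m_1 + 1·m_2 = 6(Δ_1 - Δ_0) = -102
  1·m_1 + 4·m_2 + 1·m_3 = 6(Δ_2 - Δ_1) = 84
  1·m_2 + 4·m_3 + 1·m_4 = 6(Δ_3 - Δ_2) = -120
Clamped end conditions give two more equations: 2h_0·m_0 + h_0·m_1 = 6(Δ_0 - p'(0)) = 60 and h_3·m_3 + 2h_3·m_4 = 6(p'(4) - Δ_3) = 72.
Solving: m_0 = 781/14, m_1 = -361/7, m_2 = 97/2, m_3 = -409/7, m_4 = 913/14.

55.7857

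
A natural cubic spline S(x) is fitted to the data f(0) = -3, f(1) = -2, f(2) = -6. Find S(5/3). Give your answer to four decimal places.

-4.2963

Let m_i = S''(x_i). Step sizes h_i = 1, 1; slopes of the chords Δ_i = (y_(i+1) - y_i)/h_i = 1, -4.
  1·m_0 + 4·m_1 + 1·m_2 = 6(Δ_1 - Δ_0) = -30
Natural end conditions: m_0 = m_2 = 0.
Solving: m_0 = 0, m_1 = -15/2, m_2 = 0.
On [1, 2], S(x) = -2 - 3/2·(x - 1) - 15/4·(x - 1)² + 5/4·(x - 1)³.
With (x - 1) = 2/3: S(5/3) = -116/27.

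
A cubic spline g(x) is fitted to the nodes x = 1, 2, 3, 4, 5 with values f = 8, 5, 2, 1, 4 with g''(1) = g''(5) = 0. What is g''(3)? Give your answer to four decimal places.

With m_i denoting the second derivative at x_i, h_i = 1, 1, 1, 1, and Δ_i = (y_(i+1) − y_i)/h_i = -3, -3, -1, 3:
  1·m_0 + 4·m_1 + 1·m_2 = 6(Δ_1 - Δ_0) = 0
  1·m_1 + 4·m_2 + 1·m_3 = 6(Δ_2 - Δ_1) = 12
  1·m_2 + 4·m_3 + 1·m_4 = 6(Δ_3 - Δ_2) = 24
Natural end conditions: m_0 = m_4 = 0.
Solving the tridiagonal system: m_0 = 0, m_1 = -3/7, m_2 = 12/7, m_3 = 39/7, m_4 = 0.

1.7143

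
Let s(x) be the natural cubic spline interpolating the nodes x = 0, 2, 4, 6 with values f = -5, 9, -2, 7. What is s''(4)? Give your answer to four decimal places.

10.5000

With σ_i denoting the second derivative at x_i, h_i = 2, 2, 2, and Δ_i = (y_(i+1) − y_i)/h_i = 7, -11/2, 9/2:
  2·σ_0 + 8·σ_1 + 2·σ_2 = 6(Δ_1 - Δ_0) = -75
  2·σ_1 + 8·σ_2 + 2·σ_3 = 6(Δ_2 - Δ_1) = 60
Natural end conditions: σ_0 = σ_3 = 0.
Solving: σ_0 = 0, σ_1 = -12, σ_2 = 21/2, σ_3 = 0.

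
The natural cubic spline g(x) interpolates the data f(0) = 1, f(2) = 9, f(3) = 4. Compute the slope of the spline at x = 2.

-2

Write M_i for g''(x_i). With h_i = 2, 1 and divided differences Δ_i = 4, -5, the continuity of g' gives the tridiagonal system
  2·M_0 + 6·M_1 + 1·M_2 = 6(Δ_1 - Δ_0) = -54
Natural end conditions: M_0 = M_2 = 0.
Hence M_0 = 0, M_1 = -9, M_2 = 0.
On [2, 3], g'(x) = b_1 + 2c_1·(x - 2) + 3d_1·(x - 2)² with b_1 = Δ_1 - h_1(2M_1 + M_2)/6 = -2, c_1 = M_1/2 = -9/2, d_1 = (M_2 - M_1)/(6h_1) = 3/2. So g'(2) = -2.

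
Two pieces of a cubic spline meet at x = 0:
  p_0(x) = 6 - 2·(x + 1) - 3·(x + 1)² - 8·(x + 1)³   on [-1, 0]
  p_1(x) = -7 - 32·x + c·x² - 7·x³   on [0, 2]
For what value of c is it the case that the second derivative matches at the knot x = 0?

p_0''(x) = -6 - 48·(x + 1), so p_0''(0) = -54. On the right, p_1''(0) = 2c, so c = -27.

-27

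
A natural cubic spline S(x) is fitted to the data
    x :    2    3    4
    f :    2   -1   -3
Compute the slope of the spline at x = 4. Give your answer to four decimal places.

-1.7500

Put M_i = S'' at the i-th knot. Here h = (1, 1) and Δ = (-3, -2), so the interior equations h_(i-1)·M_(i-1) + 2(h_(i-1)+h_i)·M_i + h_i·M_(i+1) = 6(Δ_i − Δ_(i-1)) read
  1·M_0 + 4·M_1 + 1·M_2 = 6(Δ_1 - Δ_0) = 6
Natural end conditions: M_0 = M_2 = 0.
Forward elimination and back-substitution give M_0 = 0, M_1 = 3/2, M_2 = 0.
On [3, 4], S'(x) = b_1 + 2c_1·(x - 3) + 3d_1·(x - 3)² with b_1 = Δ_1 - h_1(2M_1 + M_2)/6 = -5/2, c_1 = M_1/2 = 3/4, d_1 = (M_2 - M_1)/(6h_1) = -1/4. So S'(4) = -7/4.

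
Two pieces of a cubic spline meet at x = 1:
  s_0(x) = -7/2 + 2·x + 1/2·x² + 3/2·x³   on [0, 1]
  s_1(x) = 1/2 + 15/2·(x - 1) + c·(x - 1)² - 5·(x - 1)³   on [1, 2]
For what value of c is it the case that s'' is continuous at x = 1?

5

s_0''(x) = 1 + 9·x, so s_0''(1) = 10. On the right, s_1''(1) = 2c, so c = 5.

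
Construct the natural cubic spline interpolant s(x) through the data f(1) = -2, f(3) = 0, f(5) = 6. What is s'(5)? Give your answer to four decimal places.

3.5000

Write m_i for s''(x_i). With h_i = 2, 2 and divided differences Δ_i = 1, 3, the continuity of s' gives the tridiagonal system
  2·m_0 + 8·m_1 + 2·m_2 = 6(Δ_1 - Δ_0) = 12
Natural end conditions: m_0 = m_2 = 0.
Hence m_0 = 0, m_1 = 3/2, m_2 = 0.
On [3, 5], s'(x) = b_1 + 2c_1·(x - 3) + 3d_1·(x - 3)² with b_1 = Δ_1 - h_1(2m_1 + m_2)/6 = 2, c_1 = m_1/2 = 3/4, d_1 = (m_2 - m_1)/(6h_1) = -1/8. So s'(5) = 7/2.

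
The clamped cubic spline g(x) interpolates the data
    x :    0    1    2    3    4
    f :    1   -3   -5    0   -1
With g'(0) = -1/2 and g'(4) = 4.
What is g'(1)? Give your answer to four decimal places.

Put M_i = g'' at the i-th knot. Here h = (1, 1, 1, 1) and Δ = (-4, -2, 5, -1), so the interior equations h_(i-1)·M_(i-1) + 2(h_(i-1)+h_i)·M_i + h_i·M_(i+1) = 6(Δ_i − Δ_(i-1)) read
  1·M_0 + 4·M_1 + 1·M_2 = 6(Δ_1 - Δ_0) = 12
  1·M_1 + 4·M_2 + 1·M_3 = 6(Δ_2 - Δ_1) = 42
  1·M_2 + 4·M_3 + 1·M_4 = 6(Δ_3 - Δ_2) = -36
Clamped end conditions give two more equations: 2h_0·M_0 + h_0·M_1 = 6(Δ_0 - g'(0)) = -21 and h_3·M_3 + 2h_3·M_4 = 6(g'(4) - Δ_3) = 30.
Solving: M_0 = -93/8, M_1 = 9/4, M_2 = 117/8, M_3 = -75/4, M_4 = 195/8.
On [1, 2], g'(x) = b_1 + 2c_1·(x - 1) + 3d_1·(x - 1)² with b_1 = Δ_1 - h_1(2M_1 + M_2)/6 = -83/16, c_1 = M_1/2 = 9/8, d_1 = (M_2 - M_1)/(6h_1) = 33/16. So g'(1) = -83/16.

-5.1875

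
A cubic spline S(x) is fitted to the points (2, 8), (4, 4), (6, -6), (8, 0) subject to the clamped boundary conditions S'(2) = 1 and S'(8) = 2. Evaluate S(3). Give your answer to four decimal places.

7.5833

Put σ_i = S'' at the i-th knot. Here h = (2, 2, 2) and Δ = (-2, -5, 3), so the interior equations h_(i-1)·σ_(i-1) + 2(h_(i-1)+h_i)·σ_i + h_i·σ_(i+1) = 6(Δ_i − Δ_(i-1)) read
  2·σ_0 + 8·σ_1 + 2·σ_2 = 6(Δ_1 - Δ_0) = -18
  2·σ_1 + 8·σ_2 + 2·σ_3 = 6(Δ_2 - Δ_1) = 48
Clamped end conditions give two more equations: 2h_0·σ_0 + h_0·σ_1 = 6(Δ_0 - S'(2)) = -18 and h_2·σ_2 + 2h_2·σ_3 = 6(S'(8) - Δ_2) = -6.
Solving the tridiagonal system: σ_0 = -8/3, σ_1 = -11/3, σ_2 = 25/3, σ_3 = -17/3.
On [2, 4], S(x) = 8 + 1·(x - 2) - 4/3·(x - 2)² - 1/12·(x - 2)³.
With (x - 2) = 1: S(3) = 91/12.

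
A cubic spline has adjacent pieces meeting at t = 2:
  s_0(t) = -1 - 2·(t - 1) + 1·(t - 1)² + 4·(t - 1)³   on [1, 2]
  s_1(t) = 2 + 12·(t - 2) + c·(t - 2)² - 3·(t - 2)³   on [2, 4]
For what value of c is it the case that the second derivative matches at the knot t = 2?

13

s_0''(t) = 2 + 24·(t - 1), so s_0''(2) = 26. On the right, s_1''(2) = 2c, so c = 13.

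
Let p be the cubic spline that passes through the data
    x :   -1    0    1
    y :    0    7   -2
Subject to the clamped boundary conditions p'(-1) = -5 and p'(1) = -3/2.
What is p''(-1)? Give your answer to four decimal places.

Let σ_i = p''(x_i). Step sizes h_i = 1, 1; slopes of the chords Δ_i = (y_(i+1) - y_i)/h_i = 7, -9.
  1·σ_0 + 4·σ_1 + 1·σ_2 = 6(Δ_1 - Δ_0) = -96
Clamped end conditions give two more equations: 2h_0·σ_0 + h_0·σ_1 = 6(Δ_0 - p'(-1)) = 72 and h_1·σ_1 + 2h_1·σ_2 = 6(p'(1) - Δ_1) = 45.
Hence σ_0 = 247/4, σ_1 = -103/2, σ_2 = 193/4.

61.7500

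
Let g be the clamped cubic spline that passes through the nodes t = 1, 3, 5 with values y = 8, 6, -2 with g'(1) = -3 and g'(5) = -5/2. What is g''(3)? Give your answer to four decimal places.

-4.7500

Write M_i for g''(x_i). With h_i = 2, 2 and divided differences Δ_i = -1, -4, the continuity of g' gives the tridiagonal system
  2·M_0 + 8·M_1 + 2·M_2 = 6(Δ_1 - Δ_0) = -18
Clamped end conditions give two more equations: 2h_0·M_0 + h_0·M_1 = 6(Δ_0 - g'(1)) = 12 and h_1·M_1 + 2h_1·M_2 = 6(g'(5) - Δ_1) = 9.
Forward elimination and back-substitution give M_0 = 43/8, M_1 = -19/4, M_2 = 37/8.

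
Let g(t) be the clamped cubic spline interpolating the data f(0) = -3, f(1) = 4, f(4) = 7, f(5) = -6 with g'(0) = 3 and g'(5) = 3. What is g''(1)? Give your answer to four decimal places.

0.7619

Write m_i for g''(x_i). With h_i = 1, 3, 1 and divided differences Δ_i = 7, 1, -13, the continuity of g' gives the tridiagonal system
  1·m_0 + 8·m_1 + 3·m_2 = 6(Δ_1 - Δ_0) = -36
  3·m_1 + 8·m_2 + 1·m_3 = 6(Δ_2 - Δ_1) = -84
Clamped end conditions give two more equations: 2h_0·m_0 + h_0·m_1 = 6(Δ_0 - g'(0)) = 24 and h_2·m_2 + 2h_2·m_3 = 6(g'(5) - Δ_2) = 96.
Solving the tridiagonal system: m_0 = 244/21, m_1 = 16/21, m_2 = -376/21, m_3 = 1196/21.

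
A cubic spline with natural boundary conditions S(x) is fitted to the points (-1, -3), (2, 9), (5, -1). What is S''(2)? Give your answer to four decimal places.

Put M_i = S'' at the i-th knot. Here h = (3, 3) and Δ = (4, -10/3), so the interior equations h_(i-1)·M_(i-1) + 2(h_(i-1)+h_i)·M_i + h_i·M_(i+1) = 6(Δ_i − Δ_(i-1)) read
  3·M_0 + 12·M_1 + 3·M_2 = 6(Δ_1 - Δ_0) = -44
Natural end conditions: M_0 = M_2 = 0.
Solving the tridiagonal system: M_0 = 0, M_1 = -11/3, M_2 = 0.

-3.6667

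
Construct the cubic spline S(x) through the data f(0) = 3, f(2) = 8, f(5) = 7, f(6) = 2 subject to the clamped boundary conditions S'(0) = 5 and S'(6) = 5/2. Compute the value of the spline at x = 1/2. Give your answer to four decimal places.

5.0060

Write m_i for S''(x_i). With h_i = 2, 3, 1 and divided differences Δ_i = 5/2, -1/3, -5, the continuity of S' gives the tridiagonal system
  2·m_0 + 10·m_1 + 3·m_2 = 6(Δ_1 - Δ_0) = -17
  3·m_1 + 8·m_2 + 1·m_3 = 6(Δ_2 - Δ_1) = -28
Clamped end conditions give two more equations: 2h_0·m_0 + h_0·m_1 = 6(Δ_0 - S'(0)) = -15 and h_2·m_2 + 2h_2·m_3 = 6(S'(6) - Δ_2) = 45.
Forward elimination and back-substitution give m_0 = -173/39, m_1 = 107/78, m_2 = -284/39, m_3 = 2039/78.
On [0, 2], S(x) = 3 + 5·x - 173/78·x² + 151/312·x³.
With x = 1/2: S(1/2) = 4165/832.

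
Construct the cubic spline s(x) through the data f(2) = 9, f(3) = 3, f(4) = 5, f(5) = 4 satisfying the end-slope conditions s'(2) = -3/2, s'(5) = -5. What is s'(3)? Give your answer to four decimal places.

-3.3333

Put M_i = s'' at the i-th knot. Here h = (1, 1, 1) and Δ = (-6, 2, -1), so the interior equations h_(i-1)·M_(i-1) + 2(h_(i-1)+h_i)·M_i + h_i·M_(i+1) = 6(Δ_i − Δ_(i-1)) read
  1·M_0 + 4·M_1 + 1·M_2 = 6(Δ_1 - Δ_0) = 48
  1·M_1 + 4·M_2 + 1·M_3 = 6(Δ_2 - Δ_1) = -18
Clamped end conditions give two more equations: 2h_0·M_0 + h_0·M_1 = 6(Δ_0 - s'(2)) = -27 and h_2·M_2 + 2h_2·M_3 = 6(s'(5) - Δ_2) = -24.
Solving the tridiagonal system: M_0 = -70/3, M_1 = 59/3, M_2 = -22/3, M_3 = -25/3.
On [3, 4], s'(x) = b_1 + 2c_1·(x - 3) + 3d_1·(x - 3)² with b_1 = Δ_1 - h_1(2M_1 + M_2)/6 = -10/3, c_1 = M_1/2 = 59/6, d_1 = (M_2 - M_1)/(6h_1) = -9/2. So s'(3) = -10/3.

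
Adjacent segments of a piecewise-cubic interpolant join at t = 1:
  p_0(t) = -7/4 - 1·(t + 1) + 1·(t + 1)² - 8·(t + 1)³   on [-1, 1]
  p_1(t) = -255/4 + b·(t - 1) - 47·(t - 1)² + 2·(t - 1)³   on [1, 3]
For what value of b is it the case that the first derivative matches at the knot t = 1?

-93

p_0'(t) = -1 + 2·(t + 1) - 24·(t + 1)², so p_0'(1) = -93. On the right, p_1'(1) = b, so b = -93.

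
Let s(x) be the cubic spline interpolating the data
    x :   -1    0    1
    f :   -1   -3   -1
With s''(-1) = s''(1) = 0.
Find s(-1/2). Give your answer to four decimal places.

Let M_i = s''(x_i). Step sizes h_i = 1, 1; slopes of the chords Δ_i = (y_(i+1) - y_i)/h_i = -2, 2.
  1·M_0 + 4·M_1 + 1·M_2 = 6(Δ_1 - Δ_0) = 24
Natural end conditions: M_0 = M_2 = 0.
Solving: M_0 = 0, M_1 = 6, M_2 = 0.
On [-1, 0], s(x) = -1 - 3·(x + 1) + 0·(x + 1)² + 1·(x + 1)³.
With (x + 1) = 1/2: s(-1/2) = -19/8.

-2.3750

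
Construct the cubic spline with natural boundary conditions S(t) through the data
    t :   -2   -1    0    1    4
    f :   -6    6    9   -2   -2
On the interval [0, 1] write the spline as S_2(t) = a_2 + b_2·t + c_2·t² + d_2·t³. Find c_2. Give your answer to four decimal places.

-10.8621

Put m_i = S'' at the i-th knot. Here h = (1, 1, 1, 3) and Δ = (12, 3, -11, 0), so the interior equations h_(i-1)·m_(i-1) + 2(h_(i-1)+h_i)·m_i + h_i·m_(i+1) = 6(Δ_i − Δ_(i-1)) read
  1·m_0 + 4·m_1 + 1·m_2 = 6(Δ_1 - Δ_0) = -54
  1·m_1 + 4·m_2 + 1·m_3 = 6(Δ_2 - Δ_1) = -84
  1·m_2 + 8·m_3 + 3·m_4 = 6(Δ_3 - Δ_2) = 66
Natural end conditions: m_0 = m_4 = 0.
Hence m_0 = 0, m_1 = -234/29, m_2 = -630/29, m_3 = 318/29, m_4 = 0.
On [0, 1], with S_2(t) = a_2 + b_2·t + c_2·t² + d_2·t³: c_2 = m_2/2 = -315/29, d_2 = (m_3 - m_2)/(6h_2) = 158/29, b_2 = Δ_2 - h_2(2m_2 + m_3)/6 = -162/29.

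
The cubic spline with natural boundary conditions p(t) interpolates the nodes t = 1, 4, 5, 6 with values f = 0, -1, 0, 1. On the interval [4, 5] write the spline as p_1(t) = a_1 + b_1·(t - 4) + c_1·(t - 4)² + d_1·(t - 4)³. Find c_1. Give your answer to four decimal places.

Let m_i = p''(x_i). Step sizes h_i = 3, 1, 1; slopes of the chords Δ_i = (y_(i+1) - y_i)/h_i = -1/3, 1, 1.
  3·m_0 + 8·m_1 + 1·m_2 = 6(Δ_1 - Δ_0) = 8
  1·m_1 + 4·m_2 + 1·m_3 = 6(Δ_2 - Δ_1) = 0
Natural end conditions: m_0 = m_3 = 0.
Hence m_0 = 0, m_1 = 32/31, m_2 = -8/31, m_3 = 0.
On [4, 5], with p_1(t) = a_1 + b_1·(t - 4) + c_1·(t - 4)² + d_1·(t - 4)³: c_1 = m_1/2 = 16/31, d_1 = (m_2 - m_1)/(6h_1) = -20/93, b_1 = Δ_1 - h_1(2m_1 + m_2)/6 = 65/93.

0.5161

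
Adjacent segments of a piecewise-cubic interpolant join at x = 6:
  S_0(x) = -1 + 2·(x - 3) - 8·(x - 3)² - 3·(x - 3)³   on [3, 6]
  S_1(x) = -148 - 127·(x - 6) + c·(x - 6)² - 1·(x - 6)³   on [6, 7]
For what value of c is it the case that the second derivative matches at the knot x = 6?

S_0''(x) = -16 - 18·(x - 3), so S_0''(6) = -70. On the right, S_1''(6) = 2c, so c = -35.

-35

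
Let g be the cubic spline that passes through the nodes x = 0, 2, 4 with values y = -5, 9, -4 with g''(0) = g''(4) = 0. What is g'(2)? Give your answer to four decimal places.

0.2500

Write M_i for g''(x_i). With h_i = 2, 2 and divided differences Δ_i = 7, -13/2, the continuity of g' gives the tridiagonal system
  2·M_0 + 8·M_1 + 2·M_2 = 6(Δ_1 - Δ_0) = -81
Natural end conditions: M_0 = M_2 = 0.
Solving the tridiagonal system: M_0 = 0, M_1 = -81/8, M_2 = 0.
On [2, 4], g'(x) = b_1 + 2c_1·(x - 2) + 3d_1·(x - 2)² with b_1 = Δ_1 - h_1(2M_1 + M_2)/6 = 1/4, c_1 = M_1/2 = -81/16, d_1 = (M_2 - M_1)/(6h_1) = 27/32. So g'(2) = 1/4.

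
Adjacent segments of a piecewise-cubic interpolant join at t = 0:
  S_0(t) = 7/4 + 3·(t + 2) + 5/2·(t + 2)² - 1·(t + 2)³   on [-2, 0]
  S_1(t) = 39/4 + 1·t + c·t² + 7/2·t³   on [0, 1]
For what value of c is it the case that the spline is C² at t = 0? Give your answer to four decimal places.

S_0''(t) = 5 - 6·(t + 2), so S_0''(0) = -7. On the right, S_1''(0) = 2c, so c = -7/2.

-3.5000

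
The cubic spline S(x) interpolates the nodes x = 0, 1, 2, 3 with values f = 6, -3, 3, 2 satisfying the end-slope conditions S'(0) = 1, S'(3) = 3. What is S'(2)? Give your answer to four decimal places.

Write M_i for S''(x_i). With h_i = 1, 1, 1 and divided differences Δ_i = -9, 6, -1, the continuity of S' gives the tridiagonal system
  1·M_0 + 4·M_1 + 1·M_2 = 6(Δ_1 - Δ_0) = 90
  1·M_1 + 4·M_2 + 1·M_3 = 6(Δ_2 - Δ_1) = -42
Clamped end conditions give two more equations: 2h_0·M_0 + h_0·M_1 = 6(Δ_0 - S'(0)) = -60 and h_2·M_2 + 2h_2·M_3 = 6(S'(3) - Δ_2) = 24.
Forward elimination and back-substitution give M_0 = -766/15, M_1 = 632/15, M_2 = -412/15, M_3 = 386/15.
On [2, 3], S'(x) = b_2 + 2c_2·(x - 2) + 3d_2·(x - 2)² with b_2 = Δ_2 - h_2(2M_2 + M_3)/6 = 58/15, c_2 = M_2/2 = -206/15, d_2 = (M_3 - M_2)/(6h_2) = 133/15. So S'(2) = 58/15.

3.8667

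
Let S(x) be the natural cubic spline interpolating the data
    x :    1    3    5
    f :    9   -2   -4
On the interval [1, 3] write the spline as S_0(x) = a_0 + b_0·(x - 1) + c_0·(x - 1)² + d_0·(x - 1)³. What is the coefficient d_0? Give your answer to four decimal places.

0.2813

Put M_i = S'' at the i-th knot. Here h = (2, 2) and Δ = (-11/2, -1), so the interior equations h_(i-1)·M_(i-1) + 2(h_(i-1)+h_i)·M_i + h_i·M_(i+1) = 6(Δ_i − Δ_(i-1)) read
  2·M_0 + 8·M_1 + 2·M_2 = 6(Δ_1 - Δ_0) = 27
Natural end conditions: M_0 = M_2 = 0.
Forward elimination and back-substitution give M_0 = 0, M_1 = 27/8, M_2 = 0.
On [1, 3], with S_0(x) = a_0 + b_0·(x - 1) + c_0·(x - 1)² + d_0·(x - 1)³: c_0 = M_0/2 = 0, d_0 = (M_1 - M_0)/(6h_0) = 9/32, b_0 = Δ_0 - h_0(2M_0 + M_1)/6 = -53/8.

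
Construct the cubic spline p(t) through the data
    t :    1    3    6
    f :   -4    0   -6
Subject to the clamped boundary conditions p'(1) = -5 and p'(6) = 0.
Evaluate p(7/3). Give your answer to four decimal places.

-2.4000

Let m_i = p''(x_i). Step sizes h_i = 2, 3; slopes of the chords Δ_i = (y_(i+1) - y_i)/h_i = 2, -2.
  2·m_0 + 10·m_1 + 3·m_2 = 6(Δ_1 - Δ_0) = -24
Clamped end conditions give two more equations: 2h_0·m_0 + h_0·m_1 = 6(Δ_0 - p'(1)) = 42 and h_1·m_1 + 2h_1·m_2 = 6(p'(6) - Δ_1) = 12.
Forward elimination and back-substitution give m_0 = 139/10, m_1 = -34/5, m_2 = 27/5.
On [1, 3], p(t) = -4 - 5·(t - 1) + 139/20·(t - 1)² - 69/40·(t - 1)³.
With (t - 1) = 4/3: p(7/3) = -12/5.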